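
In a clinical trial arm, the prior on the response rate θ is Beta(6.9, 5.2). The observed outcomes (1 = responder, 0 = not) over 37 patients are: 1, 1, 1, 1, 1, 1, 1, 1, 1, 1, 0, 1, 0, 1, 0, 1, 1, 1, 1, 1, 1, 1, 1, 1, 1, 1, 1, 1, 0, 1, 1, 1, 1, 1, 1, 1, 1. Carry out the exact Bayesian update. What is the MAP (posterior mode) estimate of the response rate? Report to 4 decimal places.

0.8259

The Beta prior is conjugate to a Binomial/Bernoulli likelihood; the update adds successes to α and failures to β.
Posterior: Beta(α+k, β+n−k) = Beta(6.9+33, 5.2+4) = Beta(39.9, 9.2).
Mode of Beta(a,b) for a,b>1 is (a−1)/(a+b−2) = 38.9/47.1 = 0.8259.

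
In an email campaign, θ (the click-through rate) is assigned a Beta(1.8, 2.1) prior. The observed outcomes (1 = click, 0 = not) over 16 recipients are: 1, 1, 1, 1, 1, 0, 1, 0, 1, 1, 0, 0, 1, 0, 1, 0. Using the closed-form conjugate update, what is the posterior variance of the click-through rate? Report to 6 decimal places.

0.011548

The Beta prior is conjugate to a Binomial/Bernoulli likelihood; the update adds successes to α and failures to β.
Posterior: Beta(α+k, β+n−k) = Beta(1.8+10, 2.1+6) = Beta(11.8, 8.1).
Var = αβ/((α+β)²(α+β+1)) = 11.8·8.1/(19.9²·20.9) = 0.011548.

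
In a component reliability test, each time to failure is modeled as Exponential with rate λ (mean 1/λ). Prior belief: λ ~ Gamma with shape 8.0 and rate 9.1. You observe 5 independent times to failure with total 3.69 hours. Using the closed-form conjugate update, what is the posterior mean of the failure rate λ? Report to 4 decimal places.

With a Gamma(shape α, rate β) prior on the exponential rate λ, the posterior after n observations with total T = Σxᵢ is Gamma(α+n, β+T).
Posterior: Gamma(8.0+5, 9.1+3.69) = Gamma(13.0, 12.79).
Posterior mean of λ = α/β = 13.0/12.79 = 1.0164.

1.0164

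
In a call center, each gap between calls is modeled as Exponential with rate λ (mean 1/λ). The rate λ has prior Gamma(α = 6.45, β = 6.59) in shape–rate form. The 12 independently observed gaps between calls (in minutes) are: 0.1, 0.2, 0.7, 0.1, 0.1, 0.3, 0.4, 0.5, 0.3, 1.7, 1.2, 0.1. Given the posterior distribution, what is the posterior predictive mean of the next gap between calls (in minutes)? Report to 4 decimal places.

With a Gamma(shape α, rate β) prior on the exponential rate λ, the posterior after n observations with total T = Σxᵢ is Gamma(α+n, β+T).
Sum of observations T = 5.7 minutes; n = 12.
Posterior: Gamma(6.45+12, 6.59+5.7) = Gamma(18.45, 12.29).
The predictive distribution for the next observation is Lomax; its mean is β/(α−1) = 12.29/17.45 = 0.7043.

0.7043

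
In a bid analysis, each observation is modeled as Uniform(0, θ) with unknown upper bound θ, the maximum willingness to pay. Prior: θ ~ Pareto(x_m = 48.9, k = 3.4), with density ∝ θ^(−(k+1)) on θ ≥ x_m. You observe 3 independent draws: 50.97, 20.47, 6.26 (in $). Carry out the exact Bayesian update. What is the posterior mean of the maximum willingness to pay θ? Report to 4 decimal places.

A Pareto(scale x_m, shape k) prior on the upper bound θ of Uniform(0, θ) is conjugate: posterior is Pareto(max(x_m, max xᵢ), k + n).
Sample maximum = 50.97; prior scale x_m = 48.9 → posterior scale = max = 50.97.
Posterior shape = 3.4 + 3 = 6.4.
E[θ|data] = k·x_m/(k−1) = 6.4·50.97/5.4 = 60.4089.

60.4089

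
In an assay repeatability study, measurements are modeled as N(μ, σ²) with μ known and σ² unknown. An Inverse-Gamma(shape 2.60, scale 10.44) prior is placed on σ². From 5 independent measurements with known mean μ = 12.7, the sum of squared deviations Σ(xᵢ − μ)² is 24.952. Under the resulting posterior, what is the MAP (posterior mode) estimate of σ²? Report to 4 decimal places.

With known mean μ and an Inverse-Gamma(α, β) prior on σ², the Normal likelihood is conjugate: posterior is Inv-Gamma(α + n/2, β + Σ(xᵢ−μ)²/2).
Posterior: Inv-Gamma(2.60 + 5/2, 10.44 + 24.952/2) = Inv-Gamma(5.10, 22.9160).
Mode = β/(α+1) = 22.9160/6.10 = 3.7567.

3.7567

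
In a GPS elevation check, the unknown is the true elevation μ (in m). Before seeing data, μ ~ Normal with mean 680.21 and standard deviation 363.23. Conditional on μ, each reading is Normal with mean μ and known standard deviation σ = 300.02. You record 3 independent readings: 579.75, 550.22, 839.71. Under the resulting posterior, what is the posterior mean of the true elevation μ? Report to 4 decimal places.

660.9418

For Normal data with known variance σ², a Normal(μ₀, σ₀²) prior on μ is conjugate. Posterior precision = 1/σ₀² + n/σ²; posterior mean is the precision-weighted average of μ₀ and x̄.
Σxᵢ = 579.75 + 550.22 + 839.71 = 1969.68, so n·x̄ = 1969.68.
σ₀² = 363.23² = 131936.0329, σ² = 300.02² = 90012.0004; σ² + n·σ₀² = 90012.0004 + 3·131936.0329 = 485820.0991.
Posterior mean = (μ₀/σ₀² + n·x̄/σ²)/(1/σ₀² + n/σ²) = (σ²·μ₀ + σ₀²·n·x̄)/(σ² + n·σ₀²) = (90012.0004·680.21 + 131936.0329·1969.68)/485820.0991 = 321098828.074556/485820.0991 = 660.9418.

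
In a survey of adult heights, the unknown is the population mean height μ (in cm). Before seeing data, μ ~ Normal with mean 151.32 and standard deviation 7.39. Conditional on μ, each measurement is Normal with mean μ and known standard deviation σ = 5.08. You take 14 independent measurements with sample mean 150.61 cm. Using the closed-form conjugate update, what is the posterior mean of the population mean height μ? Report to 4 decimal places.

For Normal data with known variance σ², a Normal(μ₀, σ₀²) prior on μ is conjugate. Posterior precision = 1/σ₀² + n/σ²; posterior mean is the precision-weighted average of μ₀ and x̄.
n·x̄ = 14·150.61 = 2108.54.
σ₀² = 7.39² = 54.6121, σ² = 5.08² = 25.8064; σ² + n·σ₀² = 25.8064 + 14·54.6121 = 790.3758.
Posterior mean = (μ₀/σ₀² + n·x̄/σ²)/(1/σ₀² + n/σ²) = (σ²·μ₀ + σ₀²·n·x̄)/(σ² + n·σ₀²) = (25.8064·151.32 + 54.6121·2108.54)/790.3758 = 119056.821782/790.3758 = 150.6332.

150.6332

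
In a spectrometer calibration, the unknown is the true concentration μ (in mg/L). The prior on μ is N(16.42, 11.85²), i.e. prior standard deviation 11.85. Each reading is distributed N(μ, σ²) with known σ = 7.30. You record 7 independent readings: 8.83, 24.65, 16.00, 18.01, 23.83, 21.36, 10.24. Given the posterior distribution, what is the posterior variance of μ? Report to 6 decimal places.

For Normal data with known variance σ², a Normal(μ₀, σ₀²) prior on μ is conjugate. Posterior precision = 1/σ₀² + n/σ²; posterior mean is the precision-weighted average of μ₀ and x̄.
σ₀² = 11.85² = 140.4225, σ² = 7.30² = 53.29; σ² + n·σ₀² = 53.29 + 7·140.4225 = 1036.2475.
Posterior precision = 1/σ₀² + n/σ² = 1/140.4225 + 7/53.29 = (σ² + n·σ₀²)/(σ₀²σ²) = 1036.2475/(140.4225·53.29); posterior variance σₙ² = σ₀²σ²/(σ² + n·σ₀²) = 140.4225·53.29/1036.2475 = 7.221359.

7.221359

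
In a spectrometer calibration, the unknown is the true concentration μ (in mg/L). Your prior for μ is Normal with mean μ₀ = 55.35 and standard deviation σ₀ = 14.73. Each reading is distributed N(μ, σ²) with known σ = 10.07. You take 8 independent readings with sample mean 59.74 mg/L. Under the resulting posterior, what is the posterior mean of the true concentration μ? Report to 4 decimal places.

59.4977

For Normal data with known variance σ², a Normal(μ₀, σ₀²) prior on μ is conjugate. Posterior precision = 1/σ₀² + n/σ²; posterior mean is the precision-weighted average of μ₀ and x̄.
n·x̄ = 8·59.74 = 477.92.
σ₀² = 14.73² = 216.9729, σ² = 10.07² = 101.4049; σ² + n·σ₀² = 101.4049 + 8·216.9729 = 1837.1881.
Posterior mean = (μ₀/σ₀² + n·x̄/σ²)/(1/σ₀² + n/σ²) = (σ²·μ₀ + σ₀²·n·x̄)/(σ² + n·σ₀²) = (101.4049·55.35 + 216.9729·477.92)/1837.1881 = 109308.449583/1837.1881 = 59.4977.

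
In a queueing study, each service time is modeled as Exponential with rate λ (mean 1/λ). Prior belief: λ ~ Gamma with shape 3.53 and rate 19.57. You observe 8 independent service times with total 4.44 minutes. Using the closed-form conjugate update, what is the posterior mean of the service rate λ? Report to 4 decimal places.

0.4802

With a Gamma(shape α, rate β) prior on the exponential rate λ, the posterior after n observations with total T = Σxᵢ is Gamma(α+n, β+T).
Posterior: Gamma(3.53+8, 19.57+4.44) = Gamma(11.53, 24.01).
Posterior mean of λ = α/β = 11.53/24.01 = 0.4802.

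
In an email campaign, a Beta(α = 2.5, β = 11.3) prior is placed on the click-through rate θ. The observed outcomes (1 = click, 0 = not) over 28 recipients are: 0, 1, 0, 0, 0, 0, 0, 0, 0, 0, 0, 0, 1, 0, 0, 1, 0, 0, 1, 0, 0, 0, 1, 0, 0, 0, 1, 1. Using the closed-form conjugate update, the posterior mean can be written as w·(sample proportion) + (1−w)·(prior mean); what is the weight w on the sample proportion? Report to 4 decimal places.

0.6699

The Beta prior is conjugate to a Binomial/Bernoulli likelihood; the update adds successes to α and failures to β.
Posterior mean = (α₀+k)/(α₀+β₀+n) = [n/(α₀+β₀+n)]·(k/n) + [(α₀+β₀)/(α₀+β₀+n)]·α₀/(α₀+β₀), so only n and the prior enter the weight.
The weight on the data is w = n/(α₀+β₀+n) = 28/(2.5+11.3+28) = 28/41.8 = 0.6699.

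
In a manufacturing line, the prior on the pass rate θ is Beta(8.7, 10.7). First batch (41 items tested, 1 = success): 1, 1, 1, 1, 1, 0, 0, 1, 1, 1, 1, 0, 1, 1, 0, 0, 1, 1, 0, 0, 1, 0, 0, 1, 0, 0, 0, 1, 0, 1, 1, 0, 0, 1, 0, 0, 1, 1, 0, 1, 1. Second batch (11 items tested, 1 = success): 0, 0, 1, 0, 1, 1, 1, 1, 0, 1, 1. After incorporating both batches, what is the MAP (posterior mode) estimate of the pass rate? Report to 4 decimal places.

The Beta prior is conjugate to a Binomial/Bernoulli likelihood; the update adds successes to α and failures to β.
After batch 1: Beta(8.7+23, 10.7+18) = Beta(31.7, 28.7).
After batch 2: Beta(31.7+7, 28.7+4) = Beta(38.7, 32.7).
Mode of Beta(a,b) for a,b>1 is (a−1)/(a+b−2) = 37.7/69.4 = 0.5432.

0.5432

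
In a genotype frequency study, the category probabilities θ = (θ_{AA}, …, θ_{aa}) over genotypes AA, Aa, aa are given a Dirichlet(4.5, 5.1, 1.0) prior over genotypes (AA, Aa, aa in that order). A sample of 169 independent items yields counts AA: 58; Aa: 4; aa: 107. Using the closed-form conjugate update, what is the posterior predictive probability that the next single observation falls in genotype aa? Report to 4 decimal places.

0.6013

The Dirichlet prior is conjugate to the Multinomial likelihood: each posterior αⱼ = prior αⱼ + observed count nⱼ.
Posterior concentration: (62.5, 9.1, 108.0), total = 179.6.
P(next = aa | data) = α_{aa}/Σα = 0.6013.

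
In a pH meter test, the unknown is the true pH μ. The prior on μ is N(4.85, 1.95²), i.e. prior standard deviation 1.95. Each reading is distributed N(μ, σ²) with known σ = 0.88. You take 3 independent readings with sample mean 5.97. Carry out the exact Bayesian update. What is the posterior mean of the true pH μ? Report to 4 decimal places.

5.8988

For Normal data with known variance σ², a Normal(μ₀, σ₀²) prior on μ is conjugate. Posterior precision = 1/σ₀² + n/σ²; posterior mean is the precision-weighted average of μ₀ and x̄.
n·x̄ = 3·5.97 = 17.91.
σ₀² = 1.95² = 3.8025, σ² = 0.88² = 0.7744; σ² + n·σ₀² = 0.7744 + 3·3.8025 = 12.1819.
Posterior mean = (μ₀/σ₀² + n·x̄/σ²)/(1/σ₀² + n/σ²) = (σ²·μ₀ + σ₀²·n·x̄)/(σ² + n·σ₀²) = (0.7744·4.85 + 3.8025·17.91)/12.1819 = 71.858615/12.1819 = 5.8988.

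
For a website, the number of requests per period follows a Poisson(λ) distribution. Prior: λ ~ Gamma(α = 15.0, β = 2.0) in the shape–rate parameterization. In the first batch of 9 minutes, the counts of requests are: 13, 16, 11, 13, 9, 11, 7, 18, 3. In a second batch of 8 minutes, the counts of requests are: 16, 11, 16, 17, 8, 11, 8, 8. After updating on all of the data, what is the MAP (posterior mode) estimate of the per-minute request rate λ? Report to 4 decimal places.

With a Gamma(shape α, rate β) prior, the Poisson likelihood is conjugate: the posterior is Gamma(α + ΣXᵢ, β + n).
Batch 1: sum of counts S = 101 over n = 9 minutes.
After batch 1: Gamma(α+S, β+n) = Gamma(15.0+101, 2.0+9) = Gamma(116.0, 11.0).
Batch 2: sum of counts S = 95 over n = 8 minutes.
After batch 2: Gamma(α+S, β+n) = Gamma(116.0+95, 11.0+8) = Gamma(211.0, 19.0).
Mode of Gamma(α,β) for α≥1 is (α−1)/β = 210.0/19.0 = 11.0526.

11.0526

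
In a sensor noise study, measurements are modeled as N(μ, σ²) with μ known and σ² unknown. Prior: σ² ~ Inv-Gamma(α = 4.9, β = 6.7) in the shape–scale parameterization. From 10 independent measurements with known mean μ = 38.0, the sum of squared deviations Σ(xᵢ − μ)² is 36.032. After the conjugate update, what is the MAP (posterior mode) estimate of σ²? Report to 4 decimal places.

2.2675

With known mean μ and an Inverse-Gamma(α, β) prior on σ², the Normal likelihood is conjugate: posterior is Inv-Gamma(α + n/2, β + Σ(xᵢ−μ)²/2).
Posterior: Inv-Gamma(4.9 + 10/2, 6.7 + 36.032/2) = Inv-Gamma(9.90, 24.7160).
Mode = β/(α+1) = 24.7160/10.90 = 2.2675.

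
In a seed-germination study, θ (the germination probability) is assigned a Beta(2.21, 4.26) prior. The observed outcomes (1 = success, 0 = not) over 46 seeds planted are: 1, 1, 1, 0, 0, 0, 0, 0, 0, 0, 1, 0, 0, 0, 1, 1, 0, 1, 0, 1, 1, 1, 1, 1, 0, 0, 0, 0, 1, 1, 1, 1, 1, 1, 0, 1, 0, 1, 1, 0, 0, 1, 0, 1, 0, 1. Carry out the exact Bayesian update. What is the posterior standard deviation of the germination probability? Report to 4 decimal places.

The Beta prior is conjugate to a Binomial/Bernoulli likelihood; the update adds successes to α and failures to β.
Posterior: Beta(α+k, β+n−k) = Beta(2.21+24, 4.26+22) = Beta(26.21, 26.26).
Var = αβ/((α+β)²(α+β+1)) = 26.21·26.26/(52.47²·53.47) = 0.00467551; SD = √0.00467551 = 0.0684.

0.0684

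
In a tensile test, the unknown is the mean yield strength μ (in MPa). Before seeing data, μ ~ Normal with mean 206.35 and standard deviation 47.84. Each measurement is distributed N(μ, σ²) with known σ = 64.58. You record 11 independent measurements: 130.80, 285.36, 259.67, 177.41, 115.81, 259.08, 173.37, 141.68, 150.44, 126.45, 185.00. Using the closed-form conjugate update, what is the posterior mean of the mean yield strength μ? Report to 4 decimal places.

185.7000

For Normal data with known variance σ², a Normal(μ₀, σ₀²) prior on μ is conjugate. Posterior precision = 1/σ₀² + n/σ²; posterior mean is the precision-weighted average of μ₀ and x̄.
Σxᵢ = 130.80 + 285.36 + 259.67 + 177.41 + 115.81 + 259.08 + 173.37 + 141.68 + 150.44 + 126.45 + 185.00 = 2005.07, so n·x̄ = 2005.07.
σ₀² = 47.84² = 2288.6656, σ² = 64.58² = 4170.5764; σ² + n·σ₀² = 4170.5764 + 11·2288.6656 = 29345.898.
Posterior mean = (μ₀/σ₀² + n·x̄/σ²)/(1/σ₀² + n/σ²) = (σ²·μ₀ + σ₀²·n·x̄)/(σ² + n·σ₀²) = (4170.5764·206.35 + 2288.6656·2005.07)/29345.898 = 5449533.174732/29345.898 = 185.7000.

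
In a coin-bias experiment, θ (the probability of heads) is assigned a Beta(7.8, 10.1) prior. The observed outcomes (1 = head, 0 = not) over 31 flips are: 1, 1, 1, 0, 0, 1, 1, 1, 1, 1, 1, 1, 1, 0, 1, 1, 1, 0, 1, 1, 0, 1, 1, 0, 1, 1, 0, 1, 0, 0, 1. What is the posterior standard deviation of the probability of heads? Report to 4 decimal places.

The Beta prior is conjugate to a Binomial/Bernoulli likelihood; the update adds successes to α and failures to β.
Posterior: Beta(α+k, β+n−k) = Beta(7.8+22, 10.1+9) = Beta(29.8, 19.1).
Var = αβ/((α+β)²(α+β+1)) = 29.8·19.1/(48.9²·49.9) = 0.00477014; SD = √0.00477014 = 0.0691.

0.0691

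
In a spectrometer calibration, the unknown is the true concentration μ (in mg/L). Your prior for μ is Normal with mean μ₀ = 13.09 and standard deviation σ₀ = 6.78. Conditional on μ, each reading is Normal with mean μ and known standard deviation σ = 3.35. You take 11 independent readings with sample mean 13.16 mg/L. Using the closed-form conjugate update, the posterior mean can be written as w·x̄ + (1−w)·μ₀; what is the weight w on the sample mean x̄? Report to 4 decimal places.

For Normal data with known variance σ², a Normal(μ₀, σ₀²) prior on μ is conjugate. Posterior precision = 1/σ₀² + n/σ²; posterior mean is the precision-weighted average of μ₀ and x̄.
σ₀² = 6.78² = 45.9684, σ² = 3.35² = 11.2225. Prior precision 1/σ₀² = 1/45.9684; data precision n/σ² = 11/11.2225.
w = (n/σ²)/(1/σ₀² + n/σ²) = n·σ₀²/(σ² + n·σ₀²) = 11·45.9684/(11.2225 + 11·45.9684) = 505.6524/516.8749 = 0.9783.

0.9783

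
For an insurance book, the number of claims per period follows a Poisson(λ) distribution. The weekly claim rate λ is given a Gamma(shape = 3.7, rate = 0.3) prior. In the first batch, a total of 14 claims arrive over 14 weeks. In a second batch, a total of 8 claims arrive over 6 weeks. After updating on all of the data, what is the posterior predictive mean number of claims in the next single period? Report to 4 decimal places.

1.2660

With a Gamma(shape α, rate β) prior, the Poisson likelihood is conjugate: the posterior is Gamma(α + ΣXᵢ, β + n).
After batch 1: Gamma(α+S, β+n) = Gamma(3.7+14, 0.3+14) = Gamma(17.7, 14.3).
After batch 2: Gamma(α+S, β+n) = Gamma(17.7+8, 14.3+6) = Gamma(25.7, 20.3).
The predictive distribution for one future period is NegBinom with mean α/β = 1.2660.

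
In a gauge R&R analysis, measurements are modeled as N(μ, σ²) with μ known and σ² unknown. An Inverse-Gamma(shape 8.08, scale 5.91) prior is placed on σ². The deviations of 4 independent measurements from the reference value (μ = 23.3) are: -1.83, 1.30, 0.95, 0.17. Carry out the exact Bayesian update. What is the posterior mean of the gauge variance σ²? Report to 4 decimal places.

With known mean μ and an Inverse-Gamma(α, β) prior on σ², the Normal likelihood is conjugate: posterior is Inv-Gamma(α + n/2, β + Σ(xᵢ−μ)²/2).
Σ(xᵢ−μ)² = (-1.83)² + (1.30)² + (0.95)² + (0.17)² = 5.9703.
Posterior: Inv-Gamma(8.08 + 4/2, 5.91 + 5.9703/2) = Inv-Gamma(10.08, 8.89515).
E[σ²|data] = β/(α−1) = 8.89515/9.08 = 0.9796.

0.9796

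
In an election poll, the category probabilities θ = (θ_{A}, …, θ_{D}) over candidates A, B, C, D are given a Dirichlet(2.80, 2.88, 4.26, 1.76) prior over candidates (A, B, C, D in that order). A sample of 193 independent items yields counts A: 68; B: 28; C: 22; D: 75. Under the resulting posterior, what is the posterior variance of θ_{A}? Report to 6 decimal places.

0.001100

The Dirichlet prior is conjugate to the Multinomial likelihood: each posterior αⱼ = prior αⱼ + observed count nⱼ.
Posterior concentration: (70.80, 30.88, 26.26, 76.76), total = 204.70.
Var[θ_j] = α_j(Σα−α_j)/((Σα)²(Σα+1)) = 70.80·133.90/(204.70²·205.70) = 0.001100.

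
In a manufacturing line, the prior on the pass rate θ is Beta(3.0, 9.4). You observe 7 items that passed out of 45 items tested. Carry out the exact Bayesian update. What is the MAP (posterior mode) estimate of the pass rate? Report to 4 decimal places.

The Beta prior is conjugate to a Binomial/Bernoulli likelihood; the update adds successes to α and failures to β.
Posterior: Beta(α+k, β+n−k) = Beta(3.0+7, 9.4+38) = Beta(10.0, 47.4).
Mode of Beta(a,b) for a,b>1 is (a−1)/(a+b−2) = 9.0/55.4 = 0.1625.

0.1625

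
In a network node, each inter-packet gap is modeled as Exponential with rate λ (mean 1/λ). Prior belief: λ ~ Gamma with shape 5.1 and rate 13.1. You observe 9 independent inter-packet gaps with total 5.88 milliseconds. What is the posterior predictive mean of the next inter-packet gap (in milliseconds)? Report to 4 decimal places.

1.4489

With a Gamma(shape α, rate β) prior on the exponential rate λ, the posterior after n observations with total T = Σxᵢ is Gamma(α+n, β+T).
Posterior: Gamma(5.1+9, 13.1+5.88) = Gamma(14.1, 18.98).
The predictive distribution for the next observation is Lomax; its mean is β/(α−1) = 18.98/13.1 = 1.4489.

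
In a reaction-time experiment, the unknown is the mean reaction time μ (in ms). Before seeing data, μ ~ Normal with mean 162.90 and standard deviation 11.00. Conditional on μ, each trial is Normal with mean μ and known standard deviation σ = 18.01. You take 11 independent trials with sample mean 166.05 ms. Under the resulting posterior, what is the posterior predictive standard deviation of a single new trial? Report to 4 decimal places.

For Normal data with known variance σ², a Normal(μ₀, σ₀²) prior on μ is conjugate. Posterior precision = 1/σ₀² + n/σ²; posterior mean is the precision-weighted average of μ₀ and x̄.
σ₀² = 11.00² = 121, σ² = 18.01² = 324.3601; σ² + n·σ₀² = 324.3601 + 11·121 = 1655.3601.
Posterior precision = 1/σ₀² + n/σ² = 1/121 + 11/324.3601 = (σ² + n·σ₀²)/(σ₀²σ²) = 1655.3601/(121·324.3601); posterior variance σₙ² = σ₀²σ²/(σ² + n·σ₀²) = 121·324.3601/1655.3601 = 23.709386.
Predictive variance for one new observation = σₙ² + σ² = 121·324.3601/1655.3601 + 324.3601 = σ²·(σ₀² + 1655.3601)/1655.3601 = 324.3601·1776.3601/1655.3601 = 348.069486; SD = √(324.3601·1776.3601/1655.3601) = 18.6566.

18.6566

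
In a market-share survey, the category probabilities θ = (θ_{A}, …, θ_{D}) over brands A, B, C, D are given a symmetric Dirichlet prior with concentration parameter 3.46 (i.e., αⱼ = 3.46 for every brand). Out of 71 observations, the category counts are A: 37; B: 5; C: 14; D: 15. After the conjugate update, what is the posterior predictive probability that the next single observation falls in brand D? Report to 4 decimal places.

0.2176

The Dirichlet prior is conjugate to the Multinomial likelihood: each posterior αⱼ = prior αⱼ + observed count nⱼ.
Posterior concentration: (40.46, 8.46, 17.46, 18.46), total = 84.84.
P(next = D | data) = α_{D}/Σα = 0.2176.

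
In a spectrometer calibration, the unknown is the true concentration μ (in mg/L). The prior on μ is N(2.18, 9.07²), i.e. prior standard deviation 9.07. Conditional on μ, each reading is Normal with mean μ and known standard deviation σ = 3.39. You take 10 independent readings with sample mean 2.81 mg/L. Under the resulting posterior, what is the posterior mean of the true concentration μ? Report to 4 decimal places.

2.8013

For Normal data with known variance σ², a Normal(μ₀, σ₀²) prior on μ is conjugate. Posterior precision = 1/σ₀² + n/σ²; posterior mean is the precision-weighted average of μ₀ and x̄.
n·x̄ = 10·2.81 = 28.1.
σ₀² = 9.07² = 82.2649, σ² = 3.39² = 11.4921; σ² + n·σ₀² = 11.4921 + 10·82.2649 = 834.1411.
Posterior mean = (μ₀/σ₀² + n·x̄/σ²)/(1/σ₀² + n/σ²) = (σ²·μ₀ + σ₀²·n·x̄)/(σ² + n·σ₀²) = (11.4921·2.18 + 82.2649·28.1)/834.1411 = 2336.696468/834.1411 = 2.8013.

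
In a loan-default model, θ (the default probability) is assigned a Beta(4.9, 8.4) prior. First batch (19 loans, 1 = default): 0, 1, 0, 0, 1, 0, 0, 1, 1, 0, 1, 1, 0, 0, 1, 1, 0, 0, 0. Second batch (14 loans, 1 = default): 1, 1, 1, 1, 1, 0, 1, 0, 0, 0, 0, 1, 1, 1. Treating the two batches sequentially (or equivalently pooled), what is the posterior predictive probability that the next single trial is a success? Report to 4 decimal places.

The Beta prior is conjugate to a Binomial/Bernoulli likelihood; the update adds successes to α and failures to β.
After batch 1: Beta(4.9+8, 8.4+11) = Beta(12.9, 19.4).
After batch 2: Beta(12.9+9, 19.4+5) = Beta(21.9, 24.4).
For a single future Bernoulli trial, P(success | data) = α/(α+β) = 0.4730.

0.4730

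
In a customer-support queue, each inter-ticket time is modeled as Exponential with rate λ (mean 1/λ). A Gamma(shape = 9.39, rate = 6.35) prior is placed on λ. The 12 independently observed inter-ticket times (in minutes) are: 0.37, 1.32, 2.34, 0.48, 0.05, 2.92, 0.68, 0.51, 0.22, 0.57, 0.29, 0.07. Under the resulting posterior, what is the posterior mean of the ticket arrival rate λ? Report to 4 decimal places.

1.3228

With a Gamma(shape α, rate β) prior on the exponential rate λ, the posterior after n observations with total T = Σxᵢ is Gamma(α+n, β+T).
Sum of observations T = 9.82 minutes; n = 12.
Posterior: Gamma(9.39+12, 6.35+9.82) = Gamma(21.39, 16.17).
Posterior mean of λ = α/β = 21.39/16.17 = 1.3228.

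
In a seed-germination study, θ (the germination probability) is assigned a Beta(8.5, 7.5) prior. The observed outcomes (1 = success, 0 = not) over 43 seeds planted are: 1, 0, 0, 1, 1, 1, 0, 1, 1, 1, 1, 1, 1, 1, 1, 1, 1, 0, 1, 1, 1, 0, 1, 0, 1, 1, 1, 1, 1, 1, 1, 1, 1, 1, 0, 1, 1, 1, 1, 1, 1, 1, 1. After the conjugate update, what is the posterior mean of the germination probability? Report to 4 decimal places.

0.7542

The Beta prior is conjugate to a Binomial/Bernoulli likelihood; the update adds successes to α and failures to β.
Posterior: Beta(α+k, β+n−k) = Beta(8.5+36, 7.5+7) = Beta(44.5, 14.5).
Posterior mean = α/(α+β) = 44.5/59.0 = 0.7542.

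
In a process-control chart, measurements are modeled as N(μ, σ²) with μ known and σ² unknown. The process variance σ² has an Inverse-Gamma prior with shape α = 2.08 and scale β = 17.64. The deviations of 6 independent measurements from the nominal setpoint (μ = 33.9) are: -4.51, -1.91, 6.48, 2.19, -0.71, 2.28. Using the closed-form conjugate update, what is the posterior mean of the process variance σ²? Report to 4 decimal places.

With known mean μ and an Inverse-Gamma(α, β) prior on σ², the Normal likelihood is conjugate: posterior is Inv-Gamma(α + n/2, β + Σ(xᵢ−μ)²/2).
Σ(xᵢ−μ)² = (-4.51)² + (-1.91)² + (6.48)² + (2.19)² + (-0.71)² + (2.28)² = 76.4772.
Posterior: Inv-Gamma(2.08 + 6/2, 17.64 + 76.4772/2) = Inv-Gamma(5.08, 55.87860).
E[σ²|data] = β/(α−1) = 55.87860/4.08 = 13.6957.

13.6957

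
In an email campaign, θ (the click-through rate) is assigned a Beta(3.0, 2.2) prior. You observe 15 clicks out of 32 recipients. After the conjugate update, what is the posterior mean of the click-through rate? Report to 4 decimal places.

The Beta prior is conjugate to a Binomial/Bernoulli likelihood; the update adds successes to α and failures to β.
Posterior: Beta(α+k, β+n−k) = Beta(3.0+15, 2.2+17) = Beta(18.0, 19.2).
Posterior mean = α/(α+β) = 18.0/37.2 = 0.4839.

0.4839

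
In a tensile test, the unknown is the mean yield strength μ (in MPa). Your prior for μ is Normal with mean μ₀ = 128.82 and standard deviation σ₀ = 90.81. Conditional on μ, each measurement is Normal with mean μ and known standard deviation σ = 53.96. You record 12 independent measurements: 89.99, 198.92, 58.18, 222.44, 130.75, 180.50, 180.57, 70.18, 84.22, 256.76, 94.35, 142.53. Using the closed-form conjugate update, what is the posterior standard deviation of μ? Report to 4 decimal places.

15.3527

For Normal data with known variance σ², a Normal(μ₀, σ₀²) prior on μ is conjugate. Posterior precision = 1/σ₀² + n/σ²; posterior mean is the precision-weighted average of μ₀ and x̄.
σ₀² = 90.81² = 8246.4561, σ² = 53.96² = 2911.6816; σ² + n·σ₀² = 2911.6816 + 12·8246.4561 = 101869.1548.
Posterior precision = 1/σ₀² + n/σ² = 1/8246.4561 + 12/2911.6816 = (σ² + n·σ₀²)/(σ₀²σ²) = 101869.1548/(8246.4561·2911.6816); posterior variance σₙ² = σ₀²σ²/(σ² + n·σ₀²) = 8246.4561·2911.6816/101869.1548 = 235.704856.
Posterior SD = √σₙ² = √(8246.4561·2911.6816/101869.1548) = 15.3527.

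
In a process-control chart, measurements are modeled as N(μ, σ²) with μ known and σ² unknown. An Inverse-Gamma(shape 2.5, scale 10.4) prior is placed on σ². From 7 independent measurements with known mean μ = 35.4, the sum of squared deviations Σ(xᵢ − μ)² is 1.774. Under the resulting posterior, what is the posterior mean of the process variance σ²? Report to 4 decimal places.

2.2574

With known mean μ and an Inverse-Gamma(α, β) prior on σ², the Normal likelihood is conjugate: posterior is Inv-Gamma(α + n/2, β + Σ(xᵢ−μ)²/2).
Posterior: Inv-Gamma(2.5 + 7/2, 10.4 + 1.774/2) = Inv-Gamma(6.00, 11.2870).
E[σ²|data] = β/(α−1) = 11.2870/5.00 = 2.2574.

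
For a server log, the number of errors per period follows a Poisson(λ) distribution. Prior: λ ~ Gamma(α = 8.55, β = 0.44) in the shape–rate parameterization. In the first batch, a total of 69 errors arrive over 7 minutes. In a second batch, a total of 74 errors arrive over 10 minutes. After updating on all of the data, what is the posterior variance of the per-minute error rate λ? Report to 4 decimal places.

0.4983

With a Gamma(shape α, rate β) prior, the Poisson likelihood is conjugate: the posterior is Gamma(α + ΣXᵢ, β + n).
After batch 1: Gamma(α+S, β+n) = Gamma(8.55+69, 0.44+7) = Gamma(77.55, 7.44).
After batch 2: Gamma(α+S, β+n) = Gamma(77.55+74, 7.44+10) = Gamma(151.55, 17.44).
Var = α/β² = 151.55/17.44² = 0.4983.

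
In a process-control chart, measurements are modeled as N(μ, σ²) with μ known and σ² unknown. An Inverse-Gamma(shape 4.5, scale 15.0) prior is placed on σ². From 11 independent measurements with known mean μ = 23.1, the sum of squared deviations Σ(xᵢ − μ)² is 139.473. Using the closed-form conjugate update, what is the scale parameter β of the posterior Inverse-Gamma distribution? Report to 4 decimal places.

With known mean μ and an Inverse-Gamma(α, β) prior on σ², the Normal likelihood is conjugate: posterior is Inv-Gamma(α + n/2, β + Σ(xᵢ−μ)²/2).
Posterior: Inv-Gamma(4.5 + 11/2, 15.0 + 139.473/2) = Inv-Gamma(10.00, 84.7365).
Posterior β = 84.7365.

84.7365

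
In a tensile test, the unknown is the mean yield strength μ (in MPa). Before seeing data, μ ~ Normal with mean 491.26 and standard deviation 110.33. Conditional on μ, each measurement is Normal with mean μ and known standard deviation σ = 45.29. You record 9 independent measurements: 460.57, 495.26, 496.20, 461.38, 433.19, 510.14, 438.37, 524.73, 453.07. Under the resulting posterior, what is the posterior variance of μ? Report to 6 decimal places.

For Normal data with known variance σ², a Normal(μ₀, σ₀²) prior on μ is conjugate. Posterior precision = 1/σ₀² + n/σ²; posterior mean is the precision-weighted average of μ₀ and x̄.
σ₀² = 110.33² = 12172.7089, σ² = 45.29² = 2051.1841; σ² + n·σ₀² = 2051.1841 + 9·12172.7089 = 111605.5642.
Posterior precision = 1/σ₀² + n/σ² = 1/12172.7089 + 9/2051.1841 = (σ² + n·σ₀²)/(σ₀²σ²) = 111605.5642/(12172.7089·2051.1841); posterior variance σₙ² = σ₀²σ²/(σ² + n·σ₀²) = 12172.7089·2051.1841/111605.5642 = 223.720628.

223.720628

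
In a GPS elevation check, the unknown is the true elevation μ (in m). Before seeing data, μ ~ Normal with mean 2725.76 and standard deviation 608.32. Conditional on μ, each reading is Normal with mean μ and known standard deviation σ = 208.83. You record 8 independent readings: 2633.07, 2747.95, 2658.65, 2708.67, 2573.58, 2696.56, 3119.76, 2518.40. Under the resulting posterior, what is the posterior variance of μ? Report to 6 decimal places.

5372.109680

For Normal data with known variance σ², a Normal(μ₀, σ₀²) prior on μ is conjugate. Posterior precision = 1/σ₀² + n/σ²; posterior mean is the precision-weighted average of μ₀ and x̄.
σ₀² = 608.32² = 370053.2224, σ² = 208.83² = 43609.9689; σ² + n·σ₀² = 43609.9689 + 8·370053.2224 = 3004035.7481.
Posterior precision = 1/σ₀² + n/σ² = 1/370053.2224 + 8/43609.9689 = (σ² + n·σ₀²)/(σ₀²σ²) = 3004035.7481/(370053.2224·43609.9689); posterior variance σₙ² = σ₀²σ²/(σ² + n·σ₀²) = 370053.2224·43609.9689/3004035.7481 = 5372.109680.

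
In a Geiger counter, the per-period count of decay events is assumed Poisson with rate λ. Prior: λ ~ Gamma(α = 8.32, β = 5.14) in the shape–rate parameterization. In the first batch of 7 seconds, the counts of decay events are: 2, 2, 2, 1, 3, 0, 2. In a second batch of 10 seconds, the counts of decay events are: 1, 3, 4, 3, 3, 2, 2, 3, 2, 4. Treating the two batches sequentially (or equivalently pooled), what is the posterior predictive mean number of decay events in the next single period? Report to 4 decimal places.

2.1373

With a Gamma(shape α, rate β) prior, the Poisson likelihood is conjugate: the posterior is Gamma(α + ΣXᵢ, β + n).
Batch 1: sum of counts S = 12 over n = 7 seconds.
After batch 1: Gamma(α+S, β+n) = Gamma(8.32+12, 5.14+7) = Gamma(20.32, 12.14).
Batch 2: sum of counts S = 27 over n = 10 seconds.
After batch 2: Gamma(α+S, β+n) = Gamma(20.32+27, 12.14+10) = Gamma(47.32, 22.14).
The predictive distribution for one future period is NegBinom with mean α/β = 2.1373.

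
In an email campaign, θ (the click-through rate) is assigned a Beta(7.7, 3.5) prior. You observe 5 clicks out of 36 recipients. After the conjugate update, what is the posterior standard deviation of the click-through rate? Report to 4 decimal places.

The Beta prior is conjugate to a Binomial/Bernoulli likelihood; the update adds successes to α and failures to β.
Posterior: Beta(α+k, β+n−k) = Beta(7.7+5, 3.5+31) = Beta(12.7, 34.5).
Var = αβ/((α+β)²(α+β+1)) = 12.7·34.5/(47.2²·48.2) = 0.00408030; SD = √0.00408030 = 0.0639.

0.0639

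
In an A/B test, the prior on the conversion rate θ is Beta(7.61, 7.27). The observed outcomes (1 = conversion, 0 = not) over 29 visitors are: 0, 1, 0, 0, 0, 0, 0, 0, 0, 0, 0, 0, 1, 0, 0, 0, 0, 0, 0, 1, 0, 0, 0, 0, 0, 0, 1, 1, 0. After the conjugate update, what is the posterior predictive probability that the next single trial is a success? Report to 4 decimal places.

0.2874

The Beta prior is conjugate to a Binomial/Bernoulli likelihood; the update adds successes to α and failures to β.
Posterior: Beta(α+k, β+n−k) = Beta(7.61+5, 7.27+24) = Beta(12.61, 31.27).
For a single future Bernoulli trial, P(success | data) = α/(α+β) = 0.2874.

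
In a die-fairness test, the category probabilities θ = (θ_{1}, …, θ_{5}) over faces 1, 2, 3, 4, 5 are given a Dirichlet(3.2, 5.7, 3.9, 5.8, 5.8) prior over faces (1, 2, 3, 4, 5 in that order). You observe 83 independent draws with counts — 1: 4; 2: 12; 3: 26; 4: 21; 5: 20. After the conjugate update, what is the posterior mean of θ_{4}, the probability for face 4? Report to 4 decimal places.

The Dirichlet prior is conjugate to the Multinomial likelihood: each posterior αⱼ = prior αⱼ + observed count nⱼ.
Posterior concentration: (7.2, 17.7, 29.9, 26.8, 25.8), total = 107.4.
E[θ_{4}|data] = α_{4}/Σα = 26.8/107.4 = 0.2495.

0.2495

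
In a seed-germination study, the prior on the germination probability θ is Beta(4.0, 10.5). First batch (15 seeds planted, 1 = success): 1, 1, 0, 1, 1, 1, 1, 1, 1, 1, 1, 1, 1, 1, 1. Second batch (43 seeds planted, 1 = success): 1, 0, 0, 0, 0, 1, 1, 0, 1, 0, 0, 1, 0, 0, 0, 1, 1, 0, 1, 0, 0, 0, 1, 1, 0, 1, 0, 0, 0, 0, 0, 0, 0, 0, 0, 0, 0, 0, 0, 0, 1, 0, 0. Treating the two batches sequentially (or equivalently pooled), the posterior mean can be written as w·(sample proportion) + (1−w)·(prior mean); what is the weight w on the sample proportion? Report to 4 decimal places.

0.8000

The Beta prior is conjugate to a Binomial/Bernoulli likelihood; the update adds successes to α and failures to β.
Total number of seeds planted: n = 15 + 43 = 58.
Posterior mean = (α₀+k)/(α₀+β₀+n) = [n/(α₀+β₀+n)]·(k/n) + [(α₀+β₀)/(α₀+β₀+n)]·α₀/(α₀+β₀), so only n and the prior enter the weight.
The weight on the data is w = n/(α₀+β₀+n) = 58/(4.0+10.5+58) = 58/72.5 = 0.8000.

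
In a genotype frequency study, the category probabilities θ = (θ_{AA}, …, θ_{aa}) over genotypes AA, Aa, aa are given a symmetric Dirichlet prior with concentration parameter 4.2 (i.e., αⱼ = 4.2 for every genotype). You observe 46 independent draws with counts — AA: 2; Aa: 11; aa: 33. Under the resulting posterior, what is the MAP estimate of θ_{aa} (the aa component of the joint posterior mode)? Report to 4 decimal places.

0.6511

The Dirichlet prior is conjugate to the Multinomial likelihood: each posterior αⱼ = prior αⱼ + observed count nⱼ.
Posterior concentration: (6.2, 15.2, 37.2), total = 58.6.
Joint mode component: (α_{aa}−1)/(Σα−K) = 36.2/55.6 = 0.6511.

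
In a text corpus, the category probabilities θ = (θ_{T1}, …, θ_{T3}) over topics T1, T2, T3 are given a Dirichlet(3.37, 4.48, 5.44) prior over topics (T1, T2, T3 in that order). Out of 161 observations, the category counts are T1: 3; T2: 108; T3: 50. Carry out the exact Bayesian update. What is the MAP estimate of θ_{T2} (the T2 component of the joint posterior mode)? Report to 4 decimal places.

0.6508

The Dirichlet prior is conjugate to the Multinomial likelihood: each posterior αⱼ = prior αⱼ + observed count nⱼ.
Posterior concentration: (6.37, 112.48, 55.44), total = 174.29.
Joint mode component: (α_{T2}−1)/(Σα−K) = 111.48/171.29 = 0.6508.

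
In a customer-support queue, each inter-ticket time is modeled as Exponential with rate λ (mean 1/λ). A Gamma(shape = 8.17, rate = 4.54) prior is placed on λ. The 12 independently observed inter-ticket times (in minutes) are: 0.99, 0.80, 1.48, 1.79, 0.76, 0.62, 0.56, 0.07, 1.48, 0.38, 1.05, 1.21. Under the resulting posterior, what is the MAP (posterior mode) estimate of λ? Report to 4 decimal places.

With a Gamma(shape α, rate β) prior on the exponential rate λ, the posterior after n observations with total T = Σxᵢ is Gamma(α+n, β+T).
Sum of observations T = 11.19 minutes; n = 12.
Posterior: Gamma(8.17+12, 4.54+11.19) = Gamma(20.17, 15.73).
Mode = (α−1)/β = 1.2187.

1.2187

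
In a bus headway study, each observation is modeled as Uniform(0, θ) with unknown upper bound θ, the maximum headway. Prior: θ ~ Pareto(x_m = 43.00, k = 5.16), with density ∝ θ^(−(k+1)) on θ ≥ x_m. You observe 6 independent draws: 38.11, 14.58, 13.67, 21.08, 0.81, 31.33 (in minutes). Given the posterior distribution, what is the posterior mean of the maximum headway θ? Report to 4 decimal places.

A Pareto(scale x_m, shape k) prior on the upper bound θ of Uniform(0, θ) is conjugate: posterior is Pareto(max(x_m, max xᵢ), k + n).
Sample maximum = 38.11; prior scale x_m = 43.00 → posterior scale = max = 43.00.
Posterior shape = 5.16 + 6 = 11.16.
E[θ|data] = k·x_m/(k−1) = 11.16·43.00/10.16 = 47.2323.

47.2323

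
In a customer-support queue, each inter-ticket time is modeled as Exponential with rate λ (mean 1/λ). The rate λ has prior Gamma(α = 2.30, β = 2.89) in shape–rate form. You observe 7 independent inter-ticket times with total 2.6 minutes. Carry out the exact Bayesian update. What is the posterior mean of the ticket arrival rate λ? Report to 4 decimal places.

1.6940

With a Gamma(shape α, rate β) prior on the exponential rate λ, the posterior after n observations with total T = Σxᵢ is Gamma(α+n, β+T).
Posterior: Gamma(2.30+7, 2.89+2.6) = Gamma(9.30, 5.49).
Posterior mean of λ = α/β = 9.30/5.49 = 1.6940.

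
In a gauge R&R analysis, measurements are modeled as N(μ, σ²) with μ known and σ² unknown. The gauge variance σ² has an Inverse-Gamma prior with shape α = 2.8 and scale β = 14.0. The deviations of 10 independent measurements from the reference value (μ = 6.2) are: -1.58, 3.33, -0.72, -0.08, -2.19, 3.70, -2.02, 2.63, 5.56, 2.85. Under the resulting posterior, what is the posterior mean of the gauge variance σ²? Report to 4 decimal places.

With known mean μ and an Inverse-Gamma(α, β) prior on σ², the Normal likelihood is conjugate: posterior is Inv-Gamma(α + n/2, β + Σ(xᵢ−μ)²/2).
Σ(xᵢ−μ)² = (-1.58)² + (3.33)² + (-0.72)² + (-0.08)² + (-2.19)² + (3.70)² + (-2.02)² + (2.63)² + (5.56)² + (2.85)² = 82.6296.
Posterior: Inv-Gamma(2.8 + 10/2, 14.0 + 82.6296/2) = Inv-Gamma(7.80, 55.31480).
E[σ²|data] = β/(α−1) = 55.31480/6.80 = 8.1345.

8.1345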